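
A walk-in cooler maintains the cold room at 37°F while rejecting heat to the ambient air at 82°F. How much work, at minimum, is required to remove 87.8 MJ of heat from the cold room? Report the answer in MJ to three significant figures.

In absolute terms T_C = 275.93 K and T_H = 300.93 K, so ΔT = 25.00 K.
The reversible limit is COP_R = T_C/ΔT = 11.04, so W_min = Q_C/COP = Q_C·ΔT/T_C.
W_min = 87.80 × 25.00/275.93 = 7.955 MJ.

7.95 MJ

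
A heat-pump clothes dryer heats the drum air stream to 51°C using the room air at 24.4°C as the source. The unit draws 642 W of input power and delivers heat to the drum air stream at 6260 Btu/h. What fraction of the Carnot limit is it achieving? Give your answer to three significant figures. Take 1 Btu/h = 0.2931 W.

0.235

Converting, Q̇_H = 6260 Btu/h = 1835 W, so COP_actual = Q̇_H/Ẇ = 1835/642.0 = 2.858.
In absolute terms T_C = 297.55 K and T_H = 324.15 K, so ΔT = 26.60 K.
COP_Carnot = T_H/ΔT = 324.15/26.60 = 12.19.
η_II = COP_actual/COP_Carnot = 2.858/12.19 = 0.2345.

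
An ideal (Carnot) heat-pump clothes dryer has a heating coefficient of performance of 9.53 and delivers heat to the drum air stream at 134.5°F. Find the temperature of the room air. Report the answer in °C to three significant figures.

COP_HP = T_H/(T_H − T_C) gives T_H − T_C = T_H/COP.
With T_H = 330.09 K, T_C = 330.09 × (1 − 1/9.53) = 295.46 K.
Converting, 295.46 K = 22.31°C.

22.3 °C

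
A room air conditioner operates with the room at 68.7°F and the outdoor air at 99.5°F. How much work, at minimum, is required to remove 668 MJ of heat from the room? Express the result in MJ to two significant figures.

39 MJ

In absolute terms T_C = 293.54 K and T_H = 310.65 K, so ΔT = 17.11 K.
The reversible limit is COP_R = T_C/ΔT = 17.15, so W_min = Q_C/COP = Q_C·ΔT/T_C.
W_min = 668.0 × 17.11/293.54 = 38.94 MJ.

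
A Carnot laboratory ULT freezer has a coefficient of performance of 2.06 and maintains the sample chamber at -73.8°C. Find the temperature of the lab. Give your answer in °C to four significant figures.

COP_R = T_C/(T_H − T_C) gives T_H − T_C = T_C/COP.
With T_C = 199.35 K, T_H = 199.35 × (1 + 1/2.06) = 296.12 K.
Converting, 296.12 K = 22.97°C.

22.97 °C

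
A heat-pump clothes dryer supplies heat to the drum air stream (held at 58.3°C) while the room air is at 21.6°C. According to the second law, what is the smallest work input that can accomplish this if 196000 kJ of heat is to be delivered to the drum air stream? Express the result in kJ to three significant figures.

21700 kJ

In absolute terms T_C = 294.75 K and T_H = 331.45 K, so ΔT = 36.70 K.
The reversible limit is COP_HP = T_H/ΔT = 9.031, so W_min = Q_H/COP = Q_H·ΔT/T_H.
W_min = 196000 × 36.70/331.45 = 21700 kJ.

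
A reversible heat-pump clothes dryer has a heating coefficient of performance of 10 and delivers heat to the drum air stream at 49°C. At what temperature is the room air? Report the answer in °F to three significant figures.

COP_HP = T_H/(T_H − T_C) gives T_H − T_C = T_H/COP.
With T_H = 322.15 K, T_C = 322.15 × (1 − 1/10) = 289.94 K.
Converting, 289.94 K = 62.21°F.

62.2 °F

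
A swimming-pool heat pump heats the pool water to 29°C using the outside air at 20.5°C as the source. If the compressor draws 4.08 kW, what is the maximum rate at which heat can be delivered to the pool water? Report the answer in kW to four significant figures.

In absolute terms T_C = 293.65 K and T_H = 302.15 K, so ΔT = 8.500 K.
COP_Carnot = T_H/ΔT = 302.15/8.500 = 35.55.
Q̇_max = COP_Carnot × Ẇ = 35.55 × 4.080 kW = 145.0 kW.

145.0 kW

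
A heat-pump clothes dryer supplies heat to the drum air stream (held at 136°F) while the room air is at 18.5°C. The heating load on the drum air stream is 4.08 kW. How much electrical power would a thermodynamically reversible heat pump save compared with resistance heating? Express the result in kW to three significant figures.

3.60 kW

In absolute terms T_C = 291.65 K and T_H = 330.93 K, so ΔT = 39.28 K.
COP_Carnot = T_H/ΔT = 330.93/39.28 = 8.425.
Resistance heating needs Ẇ_res = Q̇_H = 4.080 kW; the reversible heat pump needs only Ẇ_hp = Q̇_H/COP = 0.4843 kW.
Saving = 4.080 − 0.4843 = 3.596 kW.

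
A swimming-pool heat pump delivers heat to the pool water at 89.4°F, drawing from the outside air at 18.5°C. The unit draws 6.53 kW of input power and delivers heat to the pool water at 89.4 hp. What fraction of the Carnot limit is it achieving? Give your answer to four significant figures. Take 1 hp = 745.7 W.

Converting, Q̇_H = 89.40 hp = 66.67 kW, so COP_actual = Q̇_H/Ẇ = 66.67/6.530 = 10.21.
In absolute terms T_C = 291.65 K and T_H = 305.04 K, so ΔT = 13.39 K.
COP_Carnot = T_H/ΔT = 305.04/13.39 = 22.78.
η_II = COP_actual/COP_Carnot = 10.21/22.78 = 0.4481.

0.4481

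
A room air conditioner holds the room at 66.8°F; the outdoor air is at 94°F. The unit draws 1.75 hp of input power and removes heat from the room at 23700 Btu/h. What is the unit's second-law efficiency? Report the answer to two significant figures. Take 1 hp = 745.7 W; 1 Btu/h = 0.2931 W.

Converting, Q̇_C = 23700 Btu/h = 9.315 hp, so COP_actual = Q̇_C/Ẇ = 9.315/1.750 = 5.323.
In absolute terms T_C = 292.48 K and T_H = 307.59 K, so ΔT = 15.11 K.
COP_Carnot = T_C/ΔT = 292.48/15.11 = 19.36.
η_II = COP_actual/COP_Carnot = 5.323/19.36 = 0.2750.

0.28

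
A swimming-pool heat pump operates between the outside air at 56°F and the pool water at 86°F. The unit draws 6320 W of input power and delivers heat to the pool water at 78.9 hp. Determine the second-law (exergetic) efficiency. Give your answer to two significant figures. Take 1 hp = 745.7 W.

Converting, Q̇_H = 78.90 hp = 58840 W, so COP_actual = Q̇_H/Ẇ = 58840/6320 = 9.309.
In absolute terms T_C = 286.48 K and T_H = 303.15 K, so ΔT = 16.67 K.
COP_Carnot = T_H/ΔT = 303.15/16.67 = 18.19.
η_II = COP_actual/COP_Carnot = 9.309/18.19 = 0.5118.

0.51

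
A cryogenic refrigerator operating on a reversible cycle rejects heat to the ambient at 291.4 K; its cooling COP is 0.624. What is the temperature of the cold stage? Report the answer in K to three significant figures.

112 K

For a Carnot refrigerator COP_R = T_C/(T_H − T_C), so T_C = COP·T_H/(1 + COP).
With T_H = 291.40 K, T_C = 0.624 × 291.40/1.624 = 111.97 K.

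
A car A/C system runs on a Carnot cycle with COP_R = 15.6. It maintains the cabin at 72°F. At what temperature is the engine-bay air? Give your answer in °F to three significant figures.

COP_R = T_C/(T_H − T_C) gives T_H − T_C = T_C/COP.
With T_C = 295.37 K, T_H = 295.37 × (1 + 1/15.6) = 314.31 K.
Converting, 314.31 K = 106.08°F.

106 °F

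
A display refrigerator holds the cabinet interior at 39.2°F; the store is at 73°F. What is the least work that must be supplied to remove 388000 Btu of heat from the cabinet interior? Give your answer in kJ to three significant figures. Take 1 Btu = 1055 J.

27700 kJ

In absolute terms T_C = 277.15 K and T_H = 295.93 K, so ΔT = 18.78 K.
The reversible limit is COP_R = T_C/ΔT = 14.76, so W_min = Q_C/COP = Q_C·ΔT/T_C.
W_min = 388000 × 18.78/277.15 = 26290 Btu = 27730 kJ.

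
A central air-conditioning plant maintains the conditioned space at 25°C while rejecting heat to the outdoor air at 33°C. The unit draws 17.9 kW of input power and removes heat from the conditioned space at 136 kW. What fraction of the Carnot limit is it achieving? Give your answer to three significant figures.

0.204

COP_actual = Q̇_C/Ẇ = 136.0/17.90 = 7.598.
In absolute terms T_C = 298.15 K and T_H = 306.15 K, so ΔT = 8.000 K.
COP_Carnot = T_C/ΔT = 298.15/8.000 = 37.27.
η_II = COP_actual/COP_Carnot = 7.598/37.27 = 0.2039.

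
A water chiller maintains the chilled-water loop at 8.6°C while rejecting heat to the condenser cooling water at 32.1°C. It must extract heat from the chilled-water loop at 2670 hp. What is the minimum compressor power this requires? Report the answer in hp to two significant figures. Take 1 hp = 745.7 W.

220 hp

In absolute terms T_C = 281.75 K and T_H = 305.25 K, so ΔT = 23.50 K.
COP_Carnot = T_C/ΔT = 281.75/23.50 = 11.99.
Ẇ_min = Q̇/COP_Carnot = 2670/11.99 = 222.7 hp.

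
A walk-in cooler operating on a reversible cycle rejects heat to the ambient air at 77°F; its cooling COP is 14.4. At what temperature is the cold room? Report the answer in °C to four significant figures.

For a Carnot refrigerator COP_R = T_C/(T_H − T_C), so T_C = COP·T_H/(1 + COP).
With T_H = 298.15 K, T_C = 14.4 × 298.15/15.40 = 278.79 K.
Converting, 278.79 K = 5.64°C.

5.640 °C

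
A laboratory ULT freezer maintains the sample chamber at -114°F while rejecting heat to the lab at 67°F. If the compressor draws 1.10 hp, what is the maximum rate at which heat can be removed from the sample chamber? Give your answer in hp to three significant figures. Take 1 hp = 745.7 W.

In absolute terms T_C = 192.04 K and T_H = 292.59 K, so ΔT = 100.6 K.
COP_Carnot = T_C/ΔT = 192.04/100.6 = 1.910.
Q̇_max = COP_Carnot × Ẇ = 1.910 × 1.100 hp = 2.101 hp.

2.10 hp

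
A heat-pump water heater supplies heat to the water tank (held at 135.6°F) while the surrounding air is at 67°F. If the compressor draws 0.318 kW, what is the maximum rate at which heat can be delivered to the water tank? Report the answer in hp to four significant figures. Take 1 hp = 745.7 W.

3.700 hp

In absolute terms T_C = 292.59 K and T_H = 330.71 K, so ΔT = 38.11 K.
COP_Carnot = T_H/ΔT = 330.71/38.11 = 8.677.
Q̇_max = COP_Carnot × Ẇ = 8.677 × 0.3180 kW = 2.759 kW = 3.700 hp.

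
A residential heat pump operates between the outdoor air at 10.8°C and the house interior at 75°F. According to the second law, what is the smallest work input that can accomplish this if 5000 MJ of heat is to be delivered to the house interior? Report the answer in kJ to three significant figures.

220000 kJ

In absolute terms T_C = 283.95 K and T_H = 297.04 K, so ΔT = 13.09 K.
The reversible limit is COP_HP = T_H/ΔT = 22.69, so W_min = Q_H/COP = Q_H·ΔT/T_H.
W_min = 5000 × 13.09/297.04 = 220.3 MJ = 220300 kJ.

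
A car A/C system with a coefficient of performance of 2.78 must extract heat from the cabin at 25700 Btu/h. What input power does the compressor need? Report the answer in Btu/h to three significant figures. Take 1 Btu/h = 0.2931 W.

9240 Btu/h

Ẇ = Q̇_C/COP = 25700/2.78 = 9245 Btu/h.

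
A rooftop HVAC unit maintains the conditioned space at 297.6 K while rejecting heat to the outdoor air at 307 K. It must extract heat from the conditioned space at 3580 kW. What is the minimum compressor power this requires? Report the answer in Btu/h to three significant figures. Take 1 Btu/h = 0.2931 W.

386000 Btu/h

The reservoir spacing is ΔT = 307 − 297.6 = 9.400 K.
COP_Carnot = T_C/ΔT = 297.60/9.400 = 31.66.
Ẇ_min = Q̇/COP_Carnot = 3580/31.66 = 113.1 kW = 385800 Btu/h.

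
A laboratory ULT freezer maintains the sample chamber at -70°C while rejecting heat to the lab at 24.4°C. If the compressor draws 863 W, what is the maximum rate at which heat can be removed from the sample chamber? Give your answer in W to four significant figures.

In absolute terms T_C = 203.15 K and T_H = 297.55 K, so ΔT = 94.40 K.
COP_Carnot = T_C/ΔT = 203.15/94.40 = 2.152.
Q̇_max = COP_Carnot × Ẇ = 2.152 × 863.0 W = 1857 W.

1857 W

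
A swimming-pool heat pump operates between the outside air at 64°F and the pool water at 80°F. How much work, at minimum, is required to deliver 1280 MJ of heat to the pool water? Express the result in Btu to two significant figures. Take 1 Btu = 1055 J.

36000 Btu

In absolute terms T_C = 290.93 K and T_H = 299.82 K, so ΔT = 8.889 K.
The reversible limit is COP_HP = T_H/ΔT = 33.73, so W_min = Q_H/COP = Q_H·ΔT/T_H.
W_min = 1280 × 8.889/299.82 = 37.95 MJ = 35970 Btu.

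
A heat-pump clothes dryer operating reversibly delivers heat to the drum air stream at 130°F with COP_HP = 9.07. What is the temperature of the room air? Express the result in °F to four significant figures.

COP_HP = T_H/(T_H − T_C) gives T_H − T_C = T_H/COP.
With T_H = 327.59 K, T_C = 327.59 × (1 − 1/9.07) = 291.48 K.
Converting, 291.48 K = 64.99°F.

64.99 °F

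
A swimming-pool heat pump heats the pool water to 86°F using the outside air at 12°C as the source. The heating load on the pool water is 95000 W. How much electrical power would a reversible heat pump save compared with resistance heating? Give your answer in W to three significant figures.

89400 W

In absolute terms T_C = 285.15 K and T_H = 303.15 K, so ΔT = 18.00 K.
COP_Carnot = T_H/ΔT = 303.15/18.00 = 16.84.
Resistance heating needs Ẇ_res = Q̇_H = 95000 W; the reversible heat pump needs only Ẇ_hp = Q̇_H/COP = 5641 W.
Saving = 95000 − 5641 = 89360 W.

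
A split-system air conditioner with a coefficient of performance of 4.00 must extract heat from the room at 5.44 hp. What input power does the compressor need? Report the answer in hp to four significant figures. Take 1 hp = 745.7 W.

1.360 hp

Ẇ = Q̇_C/COP = 5.440/4.00 = 1.360 hp.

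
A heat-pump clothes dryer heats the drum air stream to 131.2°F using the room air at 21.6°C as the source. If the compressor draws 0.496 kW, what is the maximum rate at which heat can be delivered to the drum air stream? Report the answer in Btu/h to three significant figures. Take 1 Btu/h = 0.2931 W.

16600 Btu/h

In absolute terms T_C = 294.75 K and T_H = 328.26 K, so ΔT = 33.51 K.
COP_Carnot = T_H/ΔT = 328.26/33.51 = 9.796.
Q̇_max = COP_Carnot × Ẇ = 9.796 × 0.4960 kW = 4.859 kW = 16580 Btu/h.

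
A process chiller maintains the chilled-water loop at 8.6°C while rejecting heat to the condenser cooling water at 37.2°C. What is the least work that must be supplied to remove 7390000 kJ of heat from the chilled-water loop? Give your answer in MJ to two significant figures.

750 MJ

In absolute terms T_C = 281.75 K and T_H = 310.35 K, so ΔT = 28.60 K.
The reversible limit is COP_R = T_C/ΔT = 9.851, so W_min = Q_C/COP = Q_C·ΔT/T_C.
W_min = 7390000 × 28.60/281.75 = 750100 kJ = 750.1 MJ.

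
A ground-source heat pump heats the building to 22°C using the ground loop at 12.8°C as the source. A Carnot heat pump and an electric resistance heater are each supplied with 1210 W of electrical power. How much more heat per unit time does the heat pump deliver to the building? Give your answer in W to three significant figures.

37600 W

In absolute terms T_C = 285.95 K and T_H = 295.15 K, so ΔT = 9.200 K.
COP_Carnot = T_H/ΔT = 295.15/9.200 = 32.08.
The heat pump delivers Q̇_H = COP × Ẇ = 38820 W; the resistance heater delivers Ẇ = 1210 W.
Extra = (COP − 1)·Ẇ = 37610 W.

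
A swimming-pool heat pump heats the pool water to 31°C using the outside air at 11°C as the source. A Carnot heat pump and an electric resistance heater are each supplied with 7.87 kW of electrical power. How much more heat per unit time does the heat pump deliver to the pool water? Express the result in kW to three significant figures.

In absolute terms T_C = 284.15 K and T_H = 304.15 K, so ΔT = 20.00 K.
COP_Carnot = T_H/ΔT = 304.15/20.00 = 15.21.
The heat pump delivers Q̇_H = COP × Ẇ = 119.7 kW; the resistance heater delivers Ẇ = 7.870 kW.
Extra = (COP − 1)·Ẇ = 111.8 kW.

112 kW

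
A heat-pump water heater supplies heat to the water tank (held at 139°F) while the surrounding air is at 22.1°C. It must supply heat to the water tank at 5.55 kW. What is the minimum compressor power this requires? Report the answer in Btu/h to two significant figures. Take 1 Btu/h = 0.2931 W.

2100 Btu/h

In absolute terms T_C = 295.25 K and T_H = 332.59 K, so ΔT = 37.34 K.
COP_Carnot = T_H/ΔT = 332.59/37.34 = 8.906.
Ẇ_min = Q̇/COP_Carnot = 5.550/8.906 = 0.6232 kW = 2126 Btu/h.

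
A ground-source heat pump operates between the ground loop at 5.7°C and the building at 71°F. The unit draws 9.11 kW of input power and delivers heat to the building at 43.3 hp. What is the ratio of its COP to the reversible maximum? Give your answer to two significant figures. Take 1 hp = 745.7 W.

Converting, Q̇_H = 43.30 hp = 32.29 kW, so COP_actual = Q̇_H/Ẇ = 32.29/9.110 = 3.544.
In absolute terms T_C = 278.85 K and T_H = 294.82 K, so ΔT = 15.97 K.
COP_Carnot = T_H/ΔT = 294.82/15.97 = 18.46.
η_II = COP_actual/COP_Carnot = 3.544/18.46 = 0.1920.

0.19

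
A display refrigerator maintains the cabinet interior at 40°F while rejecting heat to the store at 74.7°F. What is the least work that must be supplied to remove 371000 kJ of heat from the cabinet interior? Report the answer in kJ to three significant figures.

25800 kJ

In absolute terms T_C = 277.59 K and T_H = 296.87 K, so ΔT = 19.28 K.
The reversible limit is COP_R = T_C/ΔT = 14.40, so W_min = Q_C/COP = Q_C·ΔT/T_C.
W_min = 371000 × 19.28/277.59 = 25760 kJ.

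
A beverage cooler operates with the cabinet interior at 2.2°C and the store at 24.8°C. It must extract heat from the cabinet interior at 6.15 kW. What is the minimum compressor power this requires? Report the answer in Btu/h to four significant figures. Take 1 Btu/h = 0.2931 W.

In absolute terms T_C = 275.35 K and T_H = 297.95 K, so ΔT = 22.60 K.
COP_Carnot = T_C/ΔT = 275.35/22.60 = 12.18.
Ẇ_min = Q̇/COP_Carnot = 6.150/12.18 = 0.5048 kW = 1722 Btu/h.

1722 Btu/h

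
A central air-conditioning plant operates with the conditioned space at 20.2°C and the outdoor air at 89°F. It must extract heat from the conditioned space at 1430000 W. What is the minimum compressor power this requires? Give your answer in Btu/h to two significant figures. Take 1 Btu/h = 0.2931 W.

190000 Btu/h

In absolute terms T_C = 293.35 K and T_H = 304.82 K, so ΔT = 11.47 K.
COP_Carnot = T_C/ΔT = 293.35/11.47 = 25.58.
Ẇ_min = Q̇/COP_Carnot = 1430000/25.58 = 55900 W = 190700 Btu/h.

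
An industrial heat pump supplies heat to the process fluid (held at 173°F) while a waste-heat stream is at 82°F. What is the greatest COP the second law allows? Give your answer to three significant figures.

In absolute terms T_C = 300.93 K and T_H = 351.48 K, so ΔT = 50.56 K.
For a reversible cycle, COP_Carnot = T_H/ΔT = 351.48/50.56 = 6.952.

6.95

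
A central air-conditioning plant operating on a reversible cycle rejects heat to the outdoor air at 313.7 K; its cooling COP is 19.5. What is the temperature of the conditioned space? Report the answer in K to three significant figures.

298 K

For a Carnot refrigerator COP_R = T_C/(T_H − T_C), so T_C = COP·T_H/(1 + COP).
With T_H = 313.70 K, T_C = 19.5 × 313.70/20.50 = 298.40 K.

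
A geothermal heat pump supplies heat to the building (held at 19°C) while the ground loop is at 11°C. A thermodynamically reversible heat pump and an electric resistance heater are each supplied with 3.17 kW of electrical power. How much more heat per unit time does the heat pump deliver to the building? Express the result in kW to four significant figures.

112.6 kW

In absolute terms T_C = 284.15 K and T_H = 292.15 K, so ΔT = 8.000 K.
COP_Carnot = T_H/ΔT = 292.15/8.000 = 36.52.
The heat pump delivers Q̇_H = COP × Ẇ = 115.8 kW; the resistance heater delivers Ẇ = 3.170 kW.
Extra = (COP − 1)·Ẇ = 112.6 kW.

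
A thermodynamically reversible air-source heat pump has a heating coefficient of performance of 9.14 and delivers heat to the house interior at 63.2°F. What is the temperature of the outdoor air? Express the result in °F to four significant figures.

COP_HP = T_H/(T_H − T_C) gives T_H − T_C = T_H/COP.
With T_H = 290.48 K, T_C = 290.48 × (1 − 1/9.14) = 258.70 K.
Converting, 258.70 K = 5.99°F.

5.993 °F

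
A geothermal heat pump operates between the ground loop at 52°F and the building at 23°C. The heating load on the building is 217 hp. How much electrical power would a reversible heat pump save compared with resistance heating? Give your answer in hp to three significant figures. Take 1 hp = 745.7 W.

In absolute terms T_C = 284.26 K and T_H = 296.15 K, so ΔT = 11.89 K.
COP_Carnot = T_H/ΔT = 296.15/11.89 = 24.91.
Resistance heating needs Ẇ_res = Q̇_H = 217.0 hp; the reversible heat pump needs only Ẇ_hp = Q̇_H/COP = 8.711 hp.
Saving = 217.0 − 8.711 = 208.3 hp.

208 hp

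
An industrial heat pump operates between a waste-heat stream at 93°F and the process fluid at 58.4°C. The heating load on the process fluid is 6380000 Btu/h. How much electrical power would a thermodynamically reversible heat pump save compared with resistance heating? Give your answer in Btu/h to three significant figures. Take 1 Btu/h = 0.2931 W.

In absolute terms T_C = 307.04 K and T_H = 331.55 K, so ΔT = 24.51 K.
COP_Carnot = T_H/ΔT = 331.55/24.51 = 13.53.
Resistance heating needs Ẇ_res = Q̇_H = 6380000 Btu/h; the reversible heat pump needs only Ẇ_hp = Q̇_H/COP = 471700 Btu/h.
Saving = 6380000 − 471700 = 5908000 Btu/h.

5910000 Btu/h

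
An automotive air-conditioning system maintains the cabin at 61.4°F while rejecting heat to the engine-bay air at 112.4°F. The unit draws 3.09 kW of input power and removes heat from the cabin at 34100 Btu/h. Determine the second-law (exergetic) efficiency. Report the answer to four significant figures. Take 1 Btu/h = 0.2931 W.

Converting, Q̇_C = 34100 Btu/h = 9.995 kW, so COP_actual = Q̇_C/Ẇ = 9.995/3.090 = 3.235.
In absolute terms T_C = 289.48 K and T_H = 317.82 K, so ΔT = 28.33 K.
COP_Carnot = T_C/ΔT = 289.48/28.33 = 10.22.
η_II = COP_actual/COP_Carnot = 3.235/10.22 = 0.3166.

0.3166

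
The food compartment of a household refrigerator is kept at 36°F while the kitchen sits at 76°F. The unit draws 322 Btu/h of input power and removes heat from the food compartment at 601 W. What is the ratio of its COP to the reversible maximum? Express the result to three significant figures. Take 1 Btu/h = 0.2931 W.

Converting, Q̇_C = 601.0 W = 2050 Btu/h, so COP_actual = Q̇_C/Ẇ = 2050/322.0 = 6.368.
In absolute terms T_C = 275.37 K and T_H = 297.59 K, so ΔT = 22.22 K.
COP_Carnot = T_C/ΔT = 275.37/22.22 = 12.39.
η_II = COP_actual/COP_Carnot = 6.368/12.39 = 0.5139.

0.514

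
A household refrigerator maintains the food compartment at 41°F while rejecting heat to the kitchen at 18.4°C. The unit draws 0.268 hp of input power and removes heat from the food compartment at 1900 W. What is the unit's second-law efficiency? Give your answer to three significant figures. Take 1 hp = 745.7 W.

0.458

Converting, Q̇_C = 1900 W = 2.548 hp, so COP_actual = Q̇_C/Ẇ = 2.548/0.2680 = 9.507.
In absolute terms T_C = 278.15 K and T_H = 291.55 K, so ΔT = 13.40 K.
COP_Carnot = T_C/ΔT = 278.15/13.40 = 20.76.
η_II = COP_actual/COP_Carnot = 9.507/20.76 = 0.4580.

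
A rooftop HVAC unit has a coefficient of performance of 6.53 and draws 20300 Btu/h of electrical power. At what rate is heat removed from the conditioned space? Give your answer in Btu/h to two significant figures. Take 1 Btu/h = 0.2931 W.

130000 Btu/h

Q̇_C = COP × Ẇ = 6.53 × 20300 = 132600 Btu/h.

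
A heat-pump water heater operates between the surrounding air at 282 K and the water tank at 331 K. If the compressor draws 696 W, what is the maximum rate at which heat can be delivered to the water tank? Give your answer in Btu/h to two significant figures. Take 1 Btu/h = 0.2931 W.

16000 Btu/h

The reservoir spacing is ΔT = 331 − 282 = 49.00 K.
COP_Carnot = T_H/ΔT = 331.00/49.00 = 6.755.
Q̇_max = COP_Carnot × Ẇ = 6.755 × 696.0 W = 4702 W = 16040 Btu/h.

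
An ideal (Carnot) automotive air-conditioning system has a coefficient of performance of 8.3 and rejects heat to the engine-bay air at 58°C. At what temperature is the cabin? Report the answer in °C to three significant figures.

For a Carnot refrigerator COP_R = T_C/(T_H − T_C), so T_C = COP·T_H/(1 + COP).
With T_H = 331.15 K, T_C = 8.3 × 331.15/9.300 = 295.54 K.
Converting, 295.54 K = 22.39°C.

22.4 °C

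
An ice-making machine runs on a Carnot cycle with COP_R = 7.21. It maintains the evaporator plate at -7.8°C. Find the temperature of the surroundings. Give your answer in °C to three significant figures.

29.0 °C

COP_R = T_C/(T_H − T_C) gives T_H − T_C = T_C/COP.
With T_C = 265.35 K, T_H = 265.35 × (1 + 1/7.21) = 302.15 K.
Converting, 302.15 K = 29.00°C.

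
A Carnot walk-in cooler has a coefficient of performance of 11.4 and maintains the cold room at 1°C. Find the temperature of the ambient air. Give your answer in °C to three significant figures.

COP_R = T_C/(T_H − T_C) gives T_H − T_C = T_C/COP.
With T_C = 274.15 K, T_H = 274.15 × (1 + 1/11.4) = 298.20 K.
Converting, 298.20 K = 25.05°C.

25.0 °C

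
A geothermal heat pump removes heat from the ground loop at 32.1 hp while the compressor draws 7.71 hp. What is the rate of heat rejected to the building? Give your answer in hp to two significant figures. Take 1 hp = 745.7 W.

For a cyclic device the first law requires Q̇_H = Q̇_C + Ẇ.
Q̇_H = Q̇_C + Ẇ = 39.81 hp.

40 hp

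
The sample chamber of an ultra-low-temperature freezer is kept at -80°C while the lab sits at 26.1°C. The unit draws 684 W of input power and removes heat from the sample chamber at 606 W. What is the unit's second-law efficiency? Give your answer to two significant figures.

COP_actual = Q̇_C/Ẇ = 606.0/684.0 = 0.8860.
In absolute terms T_C = 193.15 K and T_H = 299.25 K, so ΔT = 106.1 K.
COP_Carnot = T_C/ΔT = 193.15/106.1 = 1.820.
η_II = COP_actual/COP_Carnot = 0.8860/1.820 = 0.4867.

0.49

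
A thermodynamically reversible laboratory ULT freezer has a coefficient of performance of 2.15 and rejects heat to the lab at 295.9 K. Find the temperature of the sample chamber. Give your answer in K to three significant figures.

202 K

For a Carnot refrigerator COP_R = T_C/(T_H − T_C), so T_C = COP·T_H/(1 + COP).
With T_H = 295.90 K, T_C = 2.15 × 295.90/3.150 = 201.96 K.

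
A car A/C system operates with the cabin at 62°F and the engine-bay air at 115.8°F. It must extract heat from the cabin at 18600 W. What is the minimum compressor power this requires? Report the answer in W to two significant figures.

1900 W

In absolute terms T_C = 289.82 K and T_H = 319.71 K, so ΔT = 29.89 K.
COP_Carnot = T_C/ΔT = 289.82/29.89 = 9.696.
Ẇ_min = Q̇/COP_Carnot = 18600/9.696 = 1918 W.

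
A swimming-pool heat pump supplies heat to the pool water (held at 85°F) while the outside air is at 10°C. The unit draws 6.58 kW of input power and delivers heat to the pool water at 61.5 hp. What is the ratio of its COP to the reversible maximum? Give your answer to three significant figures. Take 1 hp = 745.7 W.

0.448

Converting, Q̇_H = 61.50 hp = 45.86 kW, so COP_actual = Q̇_H/Ẇ = 45.86/6.580 = 6.970.
In absolute terms T_C = 283.15 K and T_H = 302.59 K, so ΔT = 19.44 K.
COP_Carnot = T_H/ΔT = 302.59/19.44 = 15.56.
η_II = COP_actual/COP_Carnot = 6.970/15.56 = 0.4479.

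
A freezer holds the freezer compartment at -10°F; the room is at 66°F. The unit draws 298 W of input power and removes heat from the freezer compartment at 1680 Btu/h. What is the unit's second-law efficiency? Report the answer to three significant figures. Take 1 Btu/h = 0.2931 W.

0.279

Converting, Q̇_C = 1680 Btu/h = 492.4 W, so COP_actual = Q̇_C/Ẇ = 492.4/298.0 = 1.652.
In absolute terms T_C = 249.82 K and T_H = 292.04 K, so ΔT = 42.22 K.
COP_Carnot = T_C/ΔT = 249.82/42.22 = 5.917.
η_II = COP_actual/COP_Carnot = 1.652/5.917 = 0.2793.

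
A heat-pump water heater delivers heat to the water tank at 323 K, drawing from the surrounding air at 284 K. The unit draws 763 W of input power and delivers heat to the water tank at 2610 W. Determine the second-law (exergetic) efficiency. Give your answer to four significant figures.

COP_actual = Q̇_H/Ẇ = 2610/763.0 = 3.421.
The reservoir spacing is ΔT = 323 − 284 = 39.00 K.
COP_Carnot = T_H/ΔT = 323.00/39.00 = 8.282.
η_II = COP_actual/COP_Carnot = 3.421/8.282 = 0.4130.

0.4130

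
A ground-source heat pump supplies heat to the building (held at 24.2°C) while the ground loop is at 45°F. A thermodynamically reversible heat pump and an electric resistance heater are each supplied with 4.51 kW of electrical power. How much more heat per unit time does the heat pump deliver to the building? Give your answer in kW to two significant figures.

In absolute terms T_C = 280.37 K and T_H = 297.35 K, so ΔT = 16.98 K.
COP_Carnot = T_H/ΔT = 297.35/16.98 = 17.51.
The heat pump delivers Q̇_H = COP × Ẇ = 78.99 kW; the resistance heater delivers Ẇ = 4.510 kW.
Extra = (COP − 1)·Ẇ = 74.48 kW.

74 kW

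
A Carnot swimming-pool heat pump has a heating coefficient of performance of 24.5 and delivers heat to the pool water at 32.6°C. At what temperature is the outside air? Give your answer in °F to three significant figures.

COP_HP = T_H/(T_H − T_C) gives T_H − T_C = T_H/COP.
With T_H = 305.75 K, T_C = 305.75 × (1 − 1/24.5) = 293.27 K.
Converting, 293.27 K = 68.22°F.

68.2 °F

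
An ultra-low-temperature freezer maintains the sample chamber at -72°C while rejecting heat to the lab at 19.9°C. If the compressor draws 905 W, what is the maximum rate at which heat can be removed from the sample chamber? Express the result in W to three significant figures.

1980 W

In absolute terms T_C = 201.15 K and T_H = 293.05 K, so ΔT = 91.90 K.
COP_Carnot = T_C/ΔT = 201.15/91.90 = 2.189.
Q̇_max = COP_Carnot × Ẇ = 2.189 × 905.0 W = 1981 W.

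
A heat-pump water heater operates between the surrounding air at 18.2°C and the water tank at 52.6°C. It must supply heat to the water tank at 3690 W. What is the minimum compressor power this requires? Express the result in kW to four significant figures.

In absolute terms T_C = 291.35 K and T_H = 325.75 K, so ΔT = 34.40 K.
COP_Carnot = T_H/ΔT = 325.75/34.40 = 9.469.
Ẇ_min = Q̇/COP_Carnot = 3690/9.469 = 389.7 W = 0.3897 kW.

0.3897 kW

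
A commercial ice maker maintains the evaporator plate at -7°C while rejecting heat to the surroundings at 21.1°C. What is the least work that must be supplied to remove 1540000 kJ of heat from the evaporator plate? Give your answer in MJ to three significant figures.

In absolute terms T_C = 266.15 K and T_H = 294.25 K, so ΔT = 28.10 K.
The reversible limit is COP_R = T_C/ΔT = 9.472, so W_min = Q_C/COP = Q_C·ΔT/T_C.
W_min = 1540000 × 28.10/266.15 = 162600 kJ = 162.6 MJ.

163 MJ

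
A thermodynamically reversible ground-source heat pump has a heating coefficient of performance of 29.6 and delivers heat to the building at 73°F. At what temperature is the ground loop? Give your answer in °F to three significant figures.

55.0 °F

COP_HP = T_H/(T_H − T_C) gives T_H − T_C = T_H/COP.
With T_H = 295.93 K, T_C = 295.93 × (1 − 1/29.6) = 285.93 K.
Converting, 285.93 K = 55.00°F.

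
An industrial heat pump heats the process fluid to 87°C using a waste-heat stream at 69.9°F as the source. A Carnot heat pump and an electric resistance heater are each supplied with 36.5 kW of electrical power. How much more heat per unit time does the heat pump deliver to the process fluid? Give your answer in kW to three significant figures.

163 kW

In absolute terms T_C = 294.21 K and T_H = 360.15 K, so ΔT = 65.94 K.
COP_Carnot = T_H/ΔT = 360.15/65.94 = 5.461.
The heat pump delivers Q̇_H = COP × Ẇ = 199.3 kW; the resistance heater delivers Ẇ = 36.50 kW.
Extra = (COP − 1)·Ẇ = 162.8 kW.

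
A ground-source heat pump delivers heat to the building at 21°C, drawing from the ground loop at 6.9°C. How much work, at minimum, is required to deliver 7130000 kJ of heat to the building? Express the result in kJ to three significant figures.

In absolute terms T_C = 280.05 K and T_H = 294.15 K, so ΔT = 14.10 K.
The reversible limit is COP_HP = T_H/ΔT = 20.86, so W_min = Q_H/COP = Q_H·ΔT/T_H.
W_min = 7130000 × 14.10/294.15 = 341800 kJ.

342000 kJ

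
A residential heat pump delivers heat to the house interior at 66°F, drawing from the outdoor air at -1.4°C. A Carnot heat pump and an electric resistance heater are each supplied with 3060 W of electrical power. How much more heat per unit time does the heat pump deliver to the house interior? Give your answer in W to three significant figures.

41000 W

In absolute terms T_C = 271.75 K and T_H = 292.04 K, so ΔT = 20.29 K.
COP_Carnot = T_H/ΔT = 292.04/20.29 = 14.39.
The heat pump delivers Q̇_H = COP × Ẇ = 44050 W; the resistance heater delivers Ẇ = 3060 W.
Extra = (COP − 1)·Ẇ = 40990 W.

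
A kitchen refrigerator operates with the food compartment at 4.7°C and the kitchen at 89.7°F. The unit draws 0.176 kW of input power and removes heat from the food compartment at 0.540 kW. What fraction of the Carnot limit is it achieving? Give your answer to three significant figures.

0.302

COP_actual = Q̇_C/Ẇ = 0.5400/0.1760 = 3.068.
In absolute terms T_C = 277.85 K and T_H = 305.21 K, so ΔT = 27.36 K.
COP_Carnot = T_C/ΔT = 277.85/27.36 = 10.16.
η_II = COP_actual/COP_Carnot = 3.068/10.16 = 0.3021.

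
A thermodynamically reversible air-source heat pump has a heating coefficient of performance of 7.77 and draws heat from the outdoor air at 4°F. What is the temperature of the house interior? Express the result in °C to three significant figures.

COP_HP = T_H/(T_H − T_C) rearranges to T_H = COP·T_C/(COP − 1).
With T_C = 257.59 K, T_H = 7.77 × 257.59/6.770 = 295.64 K.
Converting, 295.64 K = 22.49°C.

22.5 °C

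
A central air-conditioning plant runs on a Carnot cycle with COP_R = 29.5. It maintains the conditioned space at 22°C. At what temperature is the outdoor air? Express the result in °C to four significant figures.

32.01 °C

COP_R = T_C/(T_H − T_C) gives T_H − T_C = T_C/COP.
With T_C = 295.15 K, T_H = 295.15 × (1 + 1/29.5) = 305.16 K.
Converting, 305.16 K = 32.01°C.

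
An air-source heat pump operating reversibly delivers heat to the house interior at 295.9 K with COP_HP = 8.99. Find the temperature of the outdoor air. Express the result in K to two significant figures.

260 K

COP_HP = T_H/(T_H − T_C) gives T_H − T_C = T_H/COP.
With T_H = 295.90 K, T_C = 295.90 × (1 − 1/8.99) = 262.99 K.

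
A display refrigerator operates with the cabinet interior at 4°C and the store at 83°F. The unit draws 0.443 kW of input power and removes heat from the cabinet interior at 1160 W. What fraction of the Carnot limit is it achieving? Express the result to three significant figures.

Converting, Q̇_C = 1160 W = 1.160 kW, so COP_actual = Q̇_C/Ẇ = 1.160/0.4430 = 2.619.
In absolute terms T_C = 277.15 K and T_H = 301.48 K, so ΔT = 24.33 K.
COP_Carnot = T_C/ΔT = 277.15/24.33 = 11.39.
η_II = COP_actual/COP_Carnot = 2.619/11.39 = 0.2299.

0.230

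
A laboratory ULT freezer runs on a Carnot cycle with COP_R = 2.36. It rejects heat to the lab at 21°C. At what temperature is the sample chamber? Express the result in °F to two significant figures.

For a Carnot refrigerator COP_R = T_C/(T_H − T_C), so T_C = COP·T_H/(1 + COP).
With T_H = 294.15 K, T_C = 2.36 × 294.15/3.360 = 206.61 K.
Converting, 206.61 K = -87.78°F.

-88 °F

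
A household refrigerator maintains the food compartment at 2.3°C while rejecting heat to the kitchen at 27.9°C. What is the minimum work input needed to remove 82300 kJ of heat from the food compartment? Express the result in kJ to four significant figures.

7649 kJ

In absolute terms T_C = 275.45 K and T_H = 301.05 K, so ΔT = 25.60 K.
The reversible limit is COP_R = T_C/ΔT = 10.76, so W_min = Q_C/COP = Q_C·ΔT/T_C.
W_min = 82300 × 25.60/275.45 = 7649 kJ.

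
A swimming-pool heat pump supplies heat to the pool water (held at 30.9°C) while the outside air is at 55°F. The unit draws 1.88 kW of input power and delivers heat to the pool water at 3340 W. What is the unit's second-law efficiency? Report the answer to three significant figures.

Converting, Q̇_H = 3340 W = 3.340 kW, so COP_actual = Q̇_H/Ẇ = 3.340/1.880 = 1.777.
In absolute terms T_C = 285.93 K and T_H = 304.05 K, so ΔT = 18.12 K.
COP_Carnot = T_H/ΔT = 304.05/18.12 = 16.78.
η_II = COP_actual/COP_Carnot = 1.777/16.78 = 0.1059.

0.106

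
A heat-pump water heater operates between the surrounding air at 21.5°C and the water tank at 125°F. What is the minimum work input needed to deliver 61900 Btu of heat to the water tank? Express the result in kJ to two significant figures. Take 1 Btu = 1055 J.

6100 kJ

In absolute terms T_C = 294.65 K and T_H = 324.82 K, so ΔT = 30.17 K.
The reversible limit is COP_HP = T_H/ΔT = 10.77, so W_min = Q_H/COP = Q_H·ΔT/T_H.
W_min = 61900 × 30.17/324.82 = 5749 Btu = 6065 kJ.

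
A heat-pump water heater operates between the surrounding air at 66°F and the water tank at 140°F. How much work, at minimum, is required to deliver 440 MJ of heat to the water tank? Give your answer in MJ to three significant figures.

In absolute terms T_C = 292.04 K and T_H = 333.15 K, so ΔT = 41.11 K.
The reversible limit is COP_HP = T_H/ΔT = 8.104, so W_min = Q_H/COP = Q_H·ΔT/T_H.
W_min = 440.0 × 41.11/333.15 = 54.30 MJ.

54.3 MJ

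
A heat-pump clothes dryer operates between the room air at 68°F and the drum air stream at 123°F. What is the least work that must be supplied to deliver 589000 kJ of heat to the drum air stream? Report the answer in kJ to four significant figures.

55600 kJ

In absolute terms T_C = 293.15 K and T_H = 323.71 K, so ΔT = 30.56 K.
The reversible limit is COP_HP = T_H/ΔT = 10.59, so W_min = Q_H/COP = Q_H·ΔT/T_H.
W_min = 589000 × 30.56/323.71 = 55600 kJ.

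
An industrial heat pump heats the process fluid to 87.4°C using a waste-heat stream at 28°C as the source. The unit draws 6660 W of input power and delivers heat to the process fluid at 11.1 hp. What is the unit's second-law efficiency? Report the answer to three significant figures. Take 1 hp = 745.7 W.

Converting, Q̇_H = 11.10 hp = 8277 W, so COP_actual = Q̇_H/Ẇ = 8277/6660 = 1.243.
In absolute terms T_C = 301.15 K and T_H = 360.55 K, so ΔT = 59.40 K.
COP_Carnot = T_H/ΔT = 360.55/59.40 = 6.070.
η_II = COP_actual/COP_Carnot = 1.243/6.070 = 0.2048.

0.205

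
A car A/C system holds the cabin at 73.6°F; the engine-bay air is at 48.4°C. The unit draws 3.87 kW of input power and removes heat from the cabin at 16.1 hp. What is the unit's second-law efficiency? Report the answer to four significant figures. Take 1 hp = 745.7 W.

0.2648

Converting, Q̇_C = 16.10 hp = 12.01 kW, so COP_actual = Q̇_C/Ẇ = 12.01/3.870 = 3.102.
In absolute terms T_C = 296.26 K and T_H = 321.55 K, so ΔT = 25.29 K.
COP_Carnot = T_C/ΔT = 296.26/25.29 = 11.72.
η_II = COP_actual/COP_Carnot = 3.102/11.72 = 0.2648.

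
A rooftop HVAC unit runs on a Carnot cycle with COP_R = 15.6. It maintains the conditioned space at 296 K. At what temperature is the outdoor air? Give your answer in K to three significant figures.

COP_R = T_C/(T_H − T_C) gives T_H − T_C = T_C/COP.
With T_C = 296.00 K, T_H = 296.00 × (1 + 1/15.6) = 314.97 K.

315 K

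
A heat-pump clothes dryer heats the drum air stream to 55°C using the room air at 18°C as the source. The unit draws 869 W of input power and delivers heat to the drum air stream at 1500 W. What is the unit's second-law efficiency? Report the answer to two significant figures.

COP_actual = Q̇_H/Ẇ = 1500/869.0 = 1.726.
In absolute terms T_C = 291.15 K and T_H = 328.15 K, so ΔT = 37.00 K.
COP_Carnot = T_H/ΔT = 328.15/37.00 = 8.869.
η_II = COP_actual/COP_Carnot = 1.726/8.869 = 0.1946.

0.19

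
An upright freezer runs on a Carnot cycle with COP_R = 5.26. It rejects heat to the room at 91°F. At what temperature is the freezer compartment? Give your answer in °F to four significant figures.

3.034 °F

For a Carnot refrigerator COP_R = T_C/(T_H − T_C), so T_C = COP·T_H/(1 + COP).
With T_H = 305.93 K, T_C = 5.26 × 305.93/6.260 = 257.06 K.
Converting, 257.06 K = 3.03°F.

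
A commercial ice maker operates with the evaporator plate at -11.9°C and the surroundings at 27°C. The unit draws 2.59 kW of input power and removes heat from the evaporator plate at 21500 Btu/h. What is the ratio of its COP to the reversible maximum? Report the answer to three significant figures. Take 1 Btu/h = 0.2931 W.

Converting, Q̇_C = 21500 Btu/h = 6.302 kW, so COP_actual = Q̇_C/Ẇ = 6.302/2.590 = 2.433.
In absolute terms T_C = 261.25 K and T_H = 300.15 K, so ΔT = 38.90 K.
COP_Carnot = T_C/ΔT = 261.25/38.90 = 6.716.
η_II = COP_actual/COP_Carnot = 2.433/6.716 = 0.3623.

0.362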